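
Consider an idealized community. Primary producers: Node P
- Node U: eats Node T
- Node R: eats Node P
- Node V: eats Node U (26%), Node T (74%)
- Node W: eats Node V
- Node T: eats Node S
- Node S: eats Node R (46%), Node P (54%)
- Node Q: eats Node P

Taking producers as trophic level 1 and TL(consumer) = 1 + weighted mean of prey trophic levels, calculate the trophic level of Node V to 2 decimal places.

4.72

Node Q: 1 + 1 = 2
Node R: 1 + 1 = 2
Node S: 1 + (0.46×2 + 0.54×1) = 2.46
Node T: 1 + 2.46 = 3.46
Node U: 1 + 3.46 = 4.46
Node V: 1 + (0.26×4.46 + 0.74×3.46) = 4.72
Node W: 1 + 4.72 = 5.72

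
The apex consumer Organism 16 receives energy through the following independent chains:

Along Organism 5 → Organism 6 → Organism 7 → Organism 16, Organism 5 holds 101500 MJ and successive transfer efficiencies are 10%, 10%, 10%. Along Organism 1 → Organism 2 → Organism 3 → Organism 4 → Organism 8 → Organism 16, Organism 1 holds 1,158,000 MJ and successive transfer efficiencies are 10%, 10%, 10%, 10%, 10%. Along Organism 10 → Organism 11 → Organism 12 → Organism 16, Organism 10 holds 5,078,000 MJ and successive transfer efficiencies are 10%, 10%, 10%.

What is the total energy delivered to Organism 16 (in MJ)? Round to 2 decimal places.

5191.08 MJ

Via Organism 5: 101500 × 0.1 × 0.1 × 0.1 = 101.5 MJ
Via Organism 1: 1158000 × 0.1 × 0.1 × 0.1 × 0.1 × 0.1 = 11.58 MJ
Via Organism 10: 5078000 × 0.1 × 0.1 × 0.1 = 5078 MJ
Total at Organism 16: 101.5 + 11.58 + 5078 = 5191.08 MJ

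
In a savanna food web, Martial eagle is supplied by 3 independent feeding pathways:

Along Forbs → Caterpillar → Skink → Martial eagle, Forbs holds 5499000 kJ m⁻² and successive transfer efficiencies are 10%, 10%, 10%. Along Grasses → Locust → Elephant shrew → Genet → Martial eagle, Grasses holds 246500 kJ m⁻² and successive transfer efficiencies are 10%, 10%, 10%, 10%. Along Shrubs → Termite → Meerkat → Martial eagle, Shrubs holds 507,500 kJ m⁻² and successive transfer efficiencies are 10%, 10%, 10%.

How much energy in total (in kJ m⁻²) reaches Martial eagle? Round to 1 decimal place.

6031.2 kJ m⁻²

Via Forbs: 5499000 × 0.1 × 0.1 × 0.1 = 5499 kJ m⁻²
Via Grasses: 246500 × 0.1 × 0.1 × 0.1 × 0.1 = 24.65 kJ m⁻²
Via Shrubs: 507500 × 0.1 × 0.1 × 0.1 = 507.5 kJ m⁻²
Total at Martial eagle: 5499 + 24.65 + 507.5 = 6031.15 kJ m⁻²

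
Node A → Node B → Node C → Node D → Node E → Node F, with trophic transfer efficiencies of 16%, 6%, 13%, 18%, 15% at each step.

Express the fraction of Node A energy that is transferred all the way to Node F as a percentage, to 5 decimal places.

Product of link efficiencies: 0.16 × 0.06 × 0.13 × 0.18 × 0.15 = 0.000033696
As a percentage: 0.000033696 × 100 = 0.00337%

0.00337%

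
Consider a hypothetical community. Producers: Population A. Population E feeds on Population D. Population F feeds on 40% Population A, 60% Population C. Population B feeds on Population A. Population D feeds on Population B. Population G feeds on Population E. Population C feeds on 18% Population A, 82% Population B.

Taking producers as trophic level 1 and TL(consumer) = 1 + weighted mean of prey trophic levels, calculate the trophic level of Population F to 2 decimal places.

Population B: 1 + 1 = 2
Population C: 1 + (0.18×1 + 0.82×2) = 2.82
Population D: 1 + 2 = 3
Population E: 1 + 3 = 4
Population F: 1 + (0.4×1 + 0.6×2.82) = 3.092
Population G: 1 + 4 = 5

3.09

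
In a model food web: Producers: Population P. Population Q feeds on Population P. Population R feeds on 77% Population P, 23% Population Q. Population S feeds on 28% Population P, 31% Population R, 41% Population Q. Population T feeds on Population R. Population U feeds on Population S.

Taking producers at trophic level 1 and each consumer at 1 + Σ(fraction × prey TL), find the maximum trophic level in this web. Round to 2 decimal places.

Population Q: 1 + 1 = 2
Population R: 1 + (0.77×1 + 0.23×2) = 2.23
Population S: 1 + (0.28×1 + 0.31×2.23 + 0.41×2) = 2.7913
Population T: 1 + 2.23 = 3.23
Population U: 1 + 2.7913 = 3.7913

3.79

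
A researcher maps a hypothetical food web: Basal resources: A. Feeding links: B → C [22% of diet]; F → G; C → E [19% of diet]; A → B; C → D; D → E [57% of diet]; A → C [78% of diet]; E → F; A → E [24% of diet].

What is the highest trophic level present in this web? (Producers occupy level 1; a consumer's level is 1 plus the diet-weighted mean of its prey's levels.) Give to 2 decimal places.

5.50

B: 1 + 1 = 2
C: 1 + (0.78×1 + 0.22×2) = 2.22
D: 1 + 2.22 = 3.22
E: 1 + (0.24×1 + 0.19×2.22 + 0.57×3.22) = 3.4972
F: 1 + 3.4972 = 4.4972
G: 1 + 4.4972 = 5.4972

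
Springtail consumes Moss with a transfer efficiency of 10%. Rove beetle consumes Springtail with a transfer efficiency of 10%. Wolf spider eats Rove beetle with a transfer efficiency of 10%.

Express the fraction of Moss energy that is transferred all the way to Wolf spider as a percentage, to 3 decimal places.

0.100%

Product of link efficiencies: 0.1 × 0.1 × 0.1 = 0.001
As a percentage: 0.001 × 100 = 0.100%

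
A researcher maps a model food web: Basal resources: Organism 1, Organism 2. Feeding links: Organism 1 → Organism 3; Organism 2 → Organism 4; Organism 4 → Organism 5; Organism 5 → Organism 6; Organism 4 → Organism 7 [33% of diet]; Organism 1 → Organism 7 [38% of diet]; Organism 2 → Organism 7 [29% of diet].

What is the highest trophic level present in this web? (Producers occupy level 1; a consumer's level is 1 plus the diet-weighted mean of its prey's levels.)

4

Organism 3: 1 + 1 = 2
Organism 4: 1 + 1 = 2
Organism 5: 1 + 2 = 3
Organism 6: 1 + 3 = 4
Organism 7: 1 + (0.33×2 + 0.38×1 + 0.29×1) = 2.33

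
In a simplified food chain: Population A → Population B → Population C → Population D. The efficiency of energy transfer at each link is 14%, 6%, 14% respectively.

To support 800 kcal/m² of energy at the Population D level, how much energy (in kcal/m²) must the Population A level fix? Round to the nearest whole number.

Cumulative transfer efficiency: 0.14 × 0.06 × 0.14 = 0.001176
Population A energy = 800 / 0.001176 = 680272 kcal/m²

680272 kcal/m²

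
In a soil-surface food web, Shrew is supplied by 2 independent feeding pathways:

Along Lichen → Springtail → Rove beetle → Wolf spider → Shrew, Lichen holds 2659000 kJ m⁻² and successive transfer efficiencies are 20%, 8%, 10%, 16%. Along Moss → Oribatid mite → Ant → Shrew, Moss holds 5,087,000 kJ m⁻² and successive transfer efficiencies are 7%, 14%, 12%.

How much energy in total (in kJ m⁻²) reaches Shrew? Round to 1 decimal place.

Via Lichen: 2659000 × 0.2 × 0.08 × 0.1 × 0.16 = 680.704 kJ m⁻²
Via Moss: 5087000 × 0.07 × 0.14 × 0.12 = 5982.312 kJ m⁻²
Total at Shrew: 680.704 + 5982.312 = 6663.016 kJ m⁻²

6663.0 kJ m⁻²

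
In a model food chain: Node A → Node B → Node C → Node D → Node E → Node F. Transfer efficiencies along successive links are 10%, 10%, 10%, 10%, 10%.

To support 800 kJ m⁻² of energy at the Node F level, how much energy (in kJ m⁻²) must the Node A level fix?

Cumulative transfer efficiency: 0.1 × 0.1 × 0.1 × 0.1 × 0.1 = 0.00001
Node A energy = 800 / 0.00001 = 80000000 kJ m⁻²

80000000 kJ m⁻²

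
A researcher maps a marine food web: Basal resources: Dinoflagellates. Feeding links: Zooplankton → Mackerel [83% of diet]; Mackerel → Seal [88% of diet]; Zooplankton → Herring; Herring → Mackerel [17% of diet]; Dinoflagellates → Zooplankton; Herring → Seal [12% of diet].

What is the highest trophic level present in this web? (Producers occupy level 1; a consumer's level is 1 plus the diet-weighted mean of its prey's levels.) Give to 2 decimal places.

Zooplankton: 1 + 1 = 2
Herring: 1 + 2 = 3
Mackerel: 1 + (0.17×3 + 0.83×2) = 3.17
Seal: 1 + (0.12×3 + 0.88×3.17) = 4.1496

4.15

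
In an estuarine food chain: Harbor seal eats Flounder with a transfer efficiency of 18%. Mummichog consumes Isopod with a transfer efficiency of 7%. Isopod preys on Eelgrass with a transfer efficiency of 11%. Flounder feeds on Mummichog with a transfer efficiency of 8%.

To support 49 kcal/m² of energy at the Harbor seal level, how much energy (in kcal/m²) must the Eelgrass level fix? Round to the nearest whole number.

441919 kcal/m²

Cumulative transfer efficiency: 0.11 × 0.07 × 0.08 × 0.18 = 0.00011088
Eelgrass energy = 49 / 0.00011088 = 441919 kcal/m²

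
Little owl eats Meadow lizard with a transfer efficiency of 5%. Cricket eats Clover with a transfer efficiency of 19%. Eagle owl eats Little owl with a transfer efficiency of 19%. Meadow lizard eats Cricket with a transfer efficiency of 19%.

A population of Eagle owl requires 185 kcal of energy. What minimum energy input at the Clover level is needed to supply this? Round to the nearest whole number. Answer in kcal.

539437 kcal

Cumulative transfer efficiency: 0.19 × 0.19 × 0.05 × 0.19 = 0.00034295
Clover energy = 185 / 0.00034295 = 539437 kcal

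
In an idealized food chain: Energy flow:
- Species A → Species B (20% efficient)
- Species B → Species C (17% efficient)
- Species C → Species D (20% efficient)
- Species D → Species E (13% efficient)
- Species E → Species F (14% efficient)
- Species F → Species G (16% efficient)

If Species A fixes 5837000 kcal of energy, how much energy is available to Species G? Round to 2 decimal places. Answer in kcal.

Species B: 5837000 × 0.2 = 1167400 kcal
Species C: 1167400 × 0.17 = 198458 kcal
Species D: 198458 × 0.2 = 39691.6 kcal
Species E: 39691.6 × 0.13 = 5159.908 kcal
Species F: 5159.908 × 0.14 = 722.38712 kcal
Species G: 722.38712 × 0.16 = 115.5819392 kcal

115.58 kcal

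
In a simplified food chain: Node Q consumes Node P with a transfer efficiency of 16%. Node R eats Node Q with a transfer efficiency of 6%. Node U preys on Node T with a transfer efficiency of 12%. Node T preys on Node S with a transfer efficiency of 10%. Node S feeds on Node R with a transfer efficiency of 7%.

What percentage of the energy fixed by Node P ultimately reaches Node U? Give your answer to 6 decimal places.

0.000806%

Product of link efficiencies: 0.16 × 0.06 × 0.07 × 0.1 × 0.12 = 0.000008064
As a percentage: 0.000008064 × 100 = 0.000806%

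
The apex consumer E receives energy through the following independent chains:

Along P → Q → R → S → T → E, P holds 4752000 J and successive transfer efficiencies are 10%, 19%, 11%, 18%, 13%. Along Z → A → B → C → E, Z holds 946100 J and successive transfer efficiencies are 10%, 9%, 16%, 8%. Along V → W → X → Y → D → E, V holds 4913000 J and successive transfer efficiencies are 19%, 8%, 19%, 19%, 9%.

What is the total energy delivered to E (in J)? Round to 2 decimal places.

584.02 J

Via P: 4752000 × 0.1 × 0.19 × 0.11 × 0.18 × 0.13 = 232.401312 J
Via Z: 946100 × 0.1 × 0.09 × 0.16 × 0.08 = 108.99072 J
Via V: 4913000 × 0.19 × 0.08 × 0.19 × 0.19 × 0.09 = 242.6275224 J
Total at E: 232.401312 + 108.99072 + 242.6275224 = 584.0195544 J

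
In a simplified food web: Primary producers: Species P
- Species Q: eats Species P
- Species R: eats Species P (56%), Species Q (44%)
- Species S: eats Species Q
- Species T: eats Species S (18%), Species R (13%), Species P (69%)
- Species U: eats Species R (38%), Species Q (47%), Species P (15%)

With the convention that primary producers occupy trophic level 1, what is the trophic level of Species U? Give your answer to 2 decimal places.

Species Q: 1 + 1 = 2
Species R: 1 + (0.56×1 + 0.44×2) = 2.44
Species S: 1 + 2 = 3
Species T: 1 + (0.18×3 + 0.13×2.44 + 0.69×1) = 2.5472
Species U: 1 + (0.38×2.44 + 0.47×2 + 0.15×1) = 3.0172

3.02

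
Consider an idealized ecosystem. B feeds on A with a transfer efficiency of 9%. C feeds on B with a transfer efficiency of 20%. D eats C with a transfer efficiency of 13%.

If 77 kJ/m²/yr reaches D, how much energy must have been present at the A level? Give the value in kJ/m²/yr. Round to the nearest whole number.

32906 kJ/m²/yr

Cumulative transfer efficiency: 0.09 × 0.2 × 0.13 = 0.00234
A energy = 77 / 0.00234 = 32906 kJ/m²/yr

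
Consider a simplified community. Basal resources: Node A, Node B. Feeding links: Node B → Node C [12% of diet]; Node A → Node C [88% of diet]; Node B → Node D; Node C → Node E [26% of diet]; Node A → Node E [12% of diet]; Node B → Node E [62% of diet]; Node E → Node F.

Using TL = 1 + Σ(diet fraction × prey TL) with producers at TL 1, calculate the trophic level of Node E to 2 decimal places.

Node C: 1 + (0.12×1 + 0.88×1) = 2
Node D: 1 + 1 = 2
Node E: 1 + (0.26×2 + 0.12×1 + 0.62×1) = 2.26
Node F: 1 + 2.26 = 3.26

2.26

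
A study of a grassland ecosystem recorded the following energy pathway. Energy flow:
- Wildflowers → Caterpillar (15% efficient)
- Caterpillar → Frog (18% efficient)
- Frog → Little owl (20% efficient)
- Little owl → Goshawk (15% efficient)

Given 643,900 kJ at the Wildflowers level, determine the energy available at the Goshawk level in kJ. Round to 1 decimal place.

521.6 kJ

Caterpillar: 643900 × 0.15 = 96585 kJ
Frog: 96585 × 0.18 = 17385.3 kJ
Little owl: 17385.3 × 0.2 = 3477.06 kJ
Goshawk: 3477.06 × 0.15 = 521.559 kJ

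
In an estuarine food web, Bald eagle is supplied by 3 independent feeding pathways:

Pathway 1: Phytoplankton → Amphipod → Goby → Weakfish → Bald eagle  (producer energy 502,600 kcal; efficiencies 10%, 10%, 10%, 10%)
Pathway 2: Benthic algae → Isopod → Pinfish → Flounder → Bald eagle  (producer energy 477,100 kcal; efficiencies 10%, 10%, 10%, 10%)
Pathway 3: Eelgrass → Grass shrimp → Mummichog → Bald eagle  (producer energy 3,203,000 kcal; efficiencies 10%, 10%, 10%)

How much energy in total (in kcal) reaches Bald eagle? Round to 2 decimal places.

3300.97 kcal

Pathway 1: 502600 × 0.1 × 0.1 × 0.1 × 0.1 = 50.26 kcal
Pathway 2: 477100 × 0.1 × 0.1 × 0.1 × 0.1 = 47.71 kcal
Pathway 3: 3203000 × 0.1 × 0.1 × 0.1 = 3203 kcal
Total at Bald eagle: 50.26 + 47.71 + 3203 = 3300.97 kcal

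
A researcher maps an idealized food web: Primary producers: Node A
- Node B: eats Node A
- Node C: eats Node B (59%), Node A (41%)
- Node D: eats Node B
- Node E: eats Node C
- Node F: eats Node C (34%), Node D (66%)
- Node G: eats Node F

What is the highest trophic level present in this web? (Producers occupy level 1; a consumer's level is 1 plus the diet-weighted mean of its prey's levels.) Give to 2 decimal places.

Node B: 1 + 1 = 2
Node C: 1 + (0.59×2 + 0.41×1) = 2.59
Node D: 1 + 2 = 3
Node E: 1 + 2.59 = 3.59
Node F: 1 + (0.34×2.59 + 0.66×3) = 3.8606
Node G: 1 + 3.8606 = 4.8606

4.86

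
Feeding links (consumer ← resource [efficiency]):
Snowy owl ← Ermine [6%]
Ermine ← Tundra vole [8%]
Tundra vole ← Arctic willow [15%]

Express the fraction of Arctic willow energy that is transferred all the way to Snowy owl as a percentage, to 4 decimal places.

0.0720%

Product of link efficiencies: 0.15 × 0.08 × 0.06 = 0.00072
As a percentage: 0.00072 × 100 = 0.0720%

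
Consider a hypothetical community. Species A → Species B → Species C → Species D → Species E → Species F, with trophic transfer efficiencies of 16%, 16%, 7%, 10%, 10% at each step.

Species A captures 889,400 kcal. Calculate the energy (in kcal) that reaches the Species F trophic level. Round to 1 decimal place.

15.9 kcal

Species B: 889400 × 0.16 = 142304 kcal
Species C: 142304 × 0.16 = 22768.64 kcal
Species D: 22768.64 × 0.07 = 1593.8048 kcal
Species E: 1593.8048 × 0.1 = 159.38048 kcal
Species F: 159.38048 × 0.1 = 15.938048 kcal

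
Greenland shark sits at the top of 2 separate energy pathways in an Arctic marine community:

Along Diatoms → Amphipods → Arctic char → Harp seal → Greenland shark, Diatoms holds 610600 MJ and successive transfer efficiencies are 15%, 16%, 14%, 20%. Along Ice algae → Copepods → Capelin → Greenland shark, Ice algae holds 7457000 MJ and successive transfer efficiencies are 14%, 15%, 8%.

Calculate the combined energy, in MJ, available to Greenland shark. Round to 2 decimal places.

12938.08 MJ

Via Diatoms: 610600 × 0.15 × 0.16 × 0.14 × 0.2 = 410.3232 MJ
Via Ice algae: 7457000 × 0.14 × 0.15 × 0.08 = 12527.76 MJ
Total at Greenland shark: 410.3232 + 12527.76 = 12938.0832 MJ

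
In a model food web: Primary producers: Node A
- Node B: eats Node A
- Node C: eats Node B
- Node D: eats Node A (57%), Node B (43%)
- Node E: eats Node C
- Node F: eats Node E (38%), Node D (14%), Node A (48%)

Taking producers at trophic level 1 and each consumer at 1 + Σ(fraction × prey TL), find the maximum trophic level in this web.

Node B: 1 + 1 = 2
Node C: 1 + 2 = 3
Node D: 1 + (0.57×1 + 0.43×2) = 2.43
Node E: 1 + 3 = 4
Node F: 1 + (0.38×4 + 0.14×2.43 + 0.48×1) = 3.3402

4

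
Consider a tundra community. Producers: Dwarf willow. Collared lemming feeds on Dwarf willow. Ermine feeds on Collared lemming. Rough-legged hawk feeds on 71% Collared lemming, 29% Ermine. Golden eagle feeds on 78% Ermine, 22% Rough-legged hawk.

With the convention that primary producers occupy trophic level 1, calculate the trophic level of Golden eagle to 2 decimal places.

Collared lemming: 1 + 1 = 2
Ermine: 1 + 2 = 3
Rough-legged hawk: 1 + (0.71×2 + 0.29×3) = 3.29
Golden eagle: 1 + (0.78×3 + 0.22×3.29) = 4.0638

4.06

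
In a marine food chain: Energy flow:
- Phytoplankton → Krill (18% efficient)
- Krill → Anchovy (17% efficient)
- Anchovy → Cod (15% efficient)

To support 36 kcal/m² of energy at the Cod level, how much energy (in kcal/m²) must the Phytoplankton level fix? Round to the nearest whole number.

7843 kcal/m²

Cumulative transfer efficiency: 0.18 × 0.17 × 0.15 = 0.00459
Phytoplankton energy = 36 / 0.00459 = 7843 kcal/m²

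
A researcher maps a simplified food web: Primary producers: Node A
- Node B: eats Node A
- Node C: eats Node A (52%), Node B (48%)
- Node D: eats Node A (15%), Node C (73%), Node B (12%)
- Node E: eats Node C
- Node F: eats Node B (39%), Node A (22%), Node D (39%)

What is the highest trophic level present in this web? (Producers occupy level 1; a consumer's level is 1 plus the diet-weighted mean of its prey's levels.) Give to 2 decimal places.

3.48

Node B: 1 + 1 = 2
Node C: 1 + (0.52×1 + 0.48×2) = 2.48
Node D: 1 + (0.15×1 + 0.73×2.48 + 0.12×2) = 3.2004
Node E: 1 + 2.48 = 3.48
Node F: 1 + (0.39×2 + 0.22×1 + 0.39×3.2004) = 3.248156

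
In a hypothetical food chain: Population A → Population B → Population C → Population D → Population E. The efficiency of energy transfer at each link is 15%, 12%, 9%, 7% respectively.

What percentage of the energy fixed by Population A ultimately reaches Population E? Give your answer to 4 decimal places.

0.0113%

Product of link efficiencies: 0.15 × 0.12 × 0.09 × 0.07 = 0.0001134
As a percentage: 0.0001134 × 100 = 0.0113%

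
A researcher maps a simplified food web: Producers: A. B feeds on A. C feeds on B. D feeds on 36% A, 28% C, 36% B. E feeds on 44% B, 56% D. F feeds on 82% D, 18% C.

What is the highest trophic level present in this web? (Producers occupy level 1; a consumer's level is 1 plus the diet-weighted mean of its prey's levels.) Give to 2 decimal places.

B: 1 + 1 = 2
C: 1 + 2 = 3
D: 1 + (0.36×1 + 0.28×3 + 0.36×2) = 2.92
E: 1 + (0.44×2 + 0.56×2.92) = 3.5152
F: 1 + (0.82×2.92 + 0.18×3) = 3.9344

3.93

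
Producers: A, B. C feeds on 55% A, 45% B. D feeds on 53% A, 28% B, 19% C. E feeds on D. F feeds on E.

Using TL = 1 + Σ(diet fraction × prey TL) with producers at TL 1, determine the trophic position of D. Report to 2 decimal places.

2.19

C: 1 + (0.55×1 + 0.45×1) = 2
D: 1 + (0.53×1 + 0.28×1 + 0.19×2) = 2.19
E: 1 + 2.19 = 3.19
F: 1 + 3.19 = 4.19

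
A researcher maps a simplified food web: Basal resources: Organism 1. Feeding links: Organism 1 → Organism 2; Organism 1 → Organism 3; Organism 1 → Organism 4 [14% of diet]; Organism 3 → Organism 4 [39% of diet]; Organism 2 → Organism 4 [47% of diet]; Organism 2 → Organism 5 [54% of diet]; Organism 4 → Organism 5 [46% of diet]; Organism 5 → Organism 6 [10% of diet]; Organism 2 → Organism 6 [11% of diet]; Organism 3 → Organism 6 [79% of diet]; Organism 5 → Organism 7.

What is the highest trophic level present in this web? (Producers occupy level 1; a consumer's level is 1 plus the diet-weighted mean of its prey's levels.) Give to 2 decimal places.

Organism 2: 1 + 1 = 2
Organism 3: 1 + 1 = 2
Organism 4: 1 + (0.14×1 + 0.39×2 + 0.47×2) = 2.86
Organism 5: 1 + (0.54×2 + 0.46×2.86) = 3.3956
Organism 6: 1 + (0.1×3.3956 + 0.11×2 + 0.79×2) = 3.13956
Organism 7: 1 + 3.3956 = 4.3956

4.40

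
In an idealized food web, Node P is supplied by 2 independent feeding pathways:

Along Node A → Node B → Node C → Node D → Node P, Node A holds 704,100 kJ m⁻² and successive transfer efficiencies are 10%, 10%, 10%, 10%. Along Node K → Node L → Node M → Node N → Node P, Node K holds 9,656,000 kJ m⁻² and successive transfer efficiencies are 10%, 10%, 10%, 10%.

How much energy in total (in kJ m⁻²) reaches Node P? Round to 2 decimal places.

Via Node A: 704100 × 0.1 × 0.1 × 0.1 × 0.1 = 70.41 kJ m⁻²
Via Node K: 9656000 × 0.1 × 0.1 × 0.1 × 0.1 = 965.6 kJ m⁻²
Total at Node P: 70.41 + 965.6 = 1036.01 kJ m⁻²

1036.01 kJ m⁻²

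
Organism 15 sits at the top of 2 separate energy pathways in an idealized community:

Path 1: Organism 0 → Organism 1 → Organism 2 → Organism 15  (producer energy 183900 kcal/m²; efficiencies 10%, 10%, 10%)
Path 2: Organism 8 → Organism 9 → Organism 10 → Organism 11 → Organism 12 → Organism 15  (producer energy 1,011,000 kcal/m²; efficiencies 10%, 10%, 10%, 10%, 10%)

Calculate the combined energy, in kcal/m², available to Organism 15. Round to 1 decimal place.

194.0 kcal/m²

Path 1: 183900 × 0.1 × 0.1 × 0.1 = 183.9 kcal/m²
Path 2: 1011000 × 0.1 × 0.1 × 0.1 × 0.1 × 0.1 = 10.11 kcal/m²
Total at Organism 15: 183.9 + 10.11 = 194.01 kcal/m²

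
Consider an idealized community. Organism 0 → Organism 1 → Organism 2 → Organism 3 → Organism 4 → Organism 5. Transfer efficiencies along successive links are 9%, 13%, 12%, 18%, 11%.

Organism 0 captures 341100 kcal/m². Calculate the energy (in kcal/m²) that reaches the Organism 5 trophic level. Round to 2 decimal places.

9.48 kcal/m²

Organism 1: 341100 × 0.09 = 30699 kcal/m²
Organism 2: 30699 × 0.13 = 3990.87 kcal/m²
Organism 3: 3990.87 × 0.12 = 478.9044 kcal/m²
Organism 4: 478.9044 × 0.18 = 86.202792 kcal/m²
Organism 5: 86.202792 × 0.11 = 9.48230712 kcal/m²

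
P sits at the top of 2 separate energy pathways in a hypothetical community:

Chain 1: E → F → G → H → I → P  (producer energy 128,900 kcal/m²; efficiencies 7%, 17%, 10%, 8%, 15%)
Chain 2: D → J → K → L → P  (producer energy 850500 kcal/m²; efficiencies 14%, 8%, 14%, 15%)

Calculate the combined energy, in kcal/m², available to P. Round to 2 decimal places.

201.88 kcal/m²

Chain 1: 128900 × 0.07 × 0.17 × 0.1 × 0.08 × 0.15 = 1.840692 kcal/m²
Chain 2: 850500 × 0.14 × 0.08 × 0.14 × 0.15 = 200.0376 kcal/m²
Total at P: 1.840692 + 200.0376 = 201.878292 kcal/m²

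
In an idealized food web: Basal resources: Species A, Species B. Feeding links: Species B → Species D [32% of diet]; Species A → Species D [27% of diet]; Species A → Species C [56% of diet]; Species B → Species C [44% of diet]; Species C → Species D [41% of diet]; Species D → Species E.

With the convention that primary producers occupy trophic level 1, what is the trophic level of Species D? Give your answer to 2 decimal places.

Species C: 1 + (0.56×1 + 0.44×1) = 2
Species D: 1 + (0.27×1 + 0.41×2 + 0.32×1) = 2.41
Species E: 1 + 2.41 = 3.41

2.41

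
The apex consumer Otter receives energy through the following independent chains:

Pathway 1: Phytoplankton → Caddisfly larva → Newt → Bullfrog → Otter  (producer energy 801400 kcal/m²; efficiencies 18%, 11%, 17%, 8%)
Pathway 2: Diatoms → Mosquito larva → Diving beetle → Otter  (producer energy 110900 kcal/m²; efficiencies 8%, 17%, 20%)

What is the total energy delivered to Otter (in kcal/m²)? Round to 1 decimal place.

517.4 kcal/m²

Pathway 1: 801400 × 0.18 × 0.11 × 0.17 × 0.08 = 215.800992 kcal/m²
Pathway 2: 110900 × 0.08 × 0.17 × 0.2 = 301.648 kcal/m²
Total at Otter: 215.800992 + 301.648 = 517.448992 kcal/m²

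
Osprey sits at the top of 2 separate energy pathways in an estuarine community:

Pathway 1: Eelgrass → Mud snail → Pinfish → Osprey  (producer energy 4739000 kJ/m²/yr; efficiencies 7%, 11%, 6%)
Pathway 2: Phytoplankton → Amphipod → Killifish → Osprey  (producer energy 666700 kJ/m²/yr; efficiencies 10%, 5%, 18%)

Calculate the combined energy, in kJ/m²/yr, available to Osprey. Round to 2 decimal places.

Pathway 1: 4739000 × 0.07 × 0.11 × 0.06 = 2189.418 kJ/m²/yr
Pathway 2: 666700 × 0.1 × 0.05 × 0.18 = 600.03 kJ/m²/yr
Total at Osprey: 2189.418 + 600.03 = 2789.448 kJ/m²/yr

2789.45 kJ/m²/yr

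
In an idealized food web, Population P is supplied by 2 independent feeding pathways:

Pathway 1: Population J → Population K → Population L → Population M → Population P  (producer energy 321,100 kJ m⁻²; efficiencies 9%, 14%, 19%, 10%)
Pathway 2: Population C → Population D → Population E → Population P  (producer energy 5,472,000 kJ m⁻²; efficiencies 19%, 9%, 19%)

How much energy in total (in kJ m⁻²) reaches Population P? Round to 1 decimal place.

Pathway 1: 321100 × 0.09 × 0.14 × 0.19 × 0.1 = 76.87134 kJ m⁻²
Pathway 2: 5472000 × 0.19 × 0.09 × 0.19 = 17778.528 kJ m⁻²
Total at Population P: 76.87134 + 17778.528 = 17855.39934 kJ m⁻²

17855.4 kJ m⁻²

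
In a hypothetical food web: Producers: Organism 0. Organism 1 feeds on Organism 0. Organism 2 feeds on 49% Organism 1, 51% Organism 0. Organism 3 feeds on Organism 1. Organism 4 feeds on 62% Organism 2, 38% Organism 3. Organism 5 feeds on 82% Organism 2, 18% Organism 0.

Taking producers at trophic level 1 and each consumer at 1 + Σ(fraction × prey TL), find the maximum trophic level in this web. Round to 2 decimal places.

3.68

Organism 1: 1 + 1 = 2
Organism 2: 1 + (0.49×2 + 0.51×1) = 2.49
Organism 3: 1 + 2 = 3
Organism 4: 1 + (0.62×2.49 + 0.38×3) = 3.6838
Organism 5: 1 + (0.82×2.49 + 0.18×1) = 3.2218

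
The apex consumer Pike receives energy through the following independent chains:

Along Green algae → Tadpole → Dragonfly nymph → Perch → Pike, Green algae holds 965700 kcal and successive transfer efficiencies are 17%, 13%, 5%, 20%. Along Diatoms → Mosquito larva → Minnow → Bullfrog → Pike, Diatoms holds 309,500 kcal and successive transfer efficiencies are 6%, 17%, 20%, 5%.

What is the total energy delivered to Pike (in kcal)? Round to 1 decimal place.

Via Green algae: 965700 × 0.17 × 0.13 × 0.05 × 0.2 = 213.4197 kcal
Via Diatoms: 309500 × 0.06 × 0.17 × 0.2 × 0.05 = 31.569 kcal
Total at Pike: 213.4197 + 31.569 = 244.9887 kcal

245.0 kcal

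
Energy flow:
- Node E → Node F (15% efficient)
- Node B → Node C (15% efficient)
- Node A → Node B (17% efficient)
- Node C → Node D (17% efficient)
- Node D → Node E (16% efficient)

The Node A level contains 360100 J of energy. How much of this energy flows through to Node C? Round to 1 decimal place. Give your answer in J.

9182.6 J

Node B: 360100 × 0.17 = 61217 J
Node C: 61217 × 0.15 = 9182.55 J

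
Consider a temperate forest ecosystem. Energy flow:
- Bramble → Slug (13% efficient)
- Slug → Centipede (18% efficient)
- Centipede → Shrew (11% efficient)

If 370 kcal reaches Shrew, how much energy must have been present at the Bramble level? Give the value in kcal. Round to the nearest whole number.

143745 kcal

Cumulative transfer efficiency: 0.13 × 0.18 × 0.11 = 0.002574
Bramble energy = 370 / 0.002574 = 143745 kcal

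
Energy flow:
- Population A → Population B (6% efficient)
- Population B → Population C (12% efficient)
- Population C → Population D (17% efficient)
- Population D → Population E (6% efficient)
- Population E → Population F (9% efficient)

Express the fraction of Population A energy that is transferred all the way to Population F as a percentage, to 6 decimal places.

0.000661%

Product of link efficiencies: 0.06 × 0.12 × 0.17 × 0.06 × 0.09 = 0.0000066096
As a percentage: 0.0000066096 × 100 = 0.000661%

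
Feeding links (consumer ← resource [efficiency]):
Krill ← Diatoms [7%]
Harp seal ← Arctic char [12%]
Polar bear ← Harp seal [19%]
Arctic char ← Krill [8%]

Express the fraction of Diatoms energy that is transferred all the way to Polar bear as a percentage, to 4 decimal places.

0.0128%

Product of link efficiencies: 0.07 × 0.08 × 0.12 × 0.19 = 0.00012768
As a percentage: 0.00012768 × 100 = 0.0128%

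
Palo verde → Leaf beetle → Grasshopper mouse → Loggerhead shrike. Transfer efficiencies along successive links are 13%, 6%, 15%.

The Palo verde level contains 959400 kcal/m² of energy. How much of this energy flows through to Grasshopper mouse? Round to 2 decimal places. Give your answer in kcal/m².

Leaf beetle: 959400 × 0.13 = 124722 kcal/m²
Grasshopper mouse: 124722 × 0.06 = 7483.32 kcal/m²

7483.32 kcal/m²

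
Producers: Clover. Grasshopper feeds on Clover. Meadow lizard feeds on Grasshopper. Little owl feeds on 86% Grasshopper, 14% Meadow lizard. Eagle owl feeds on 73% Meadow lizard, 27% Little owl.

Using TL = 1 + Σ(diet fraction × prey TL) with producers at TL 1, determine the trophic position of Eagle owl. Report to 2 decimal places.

4.04

Grasshopper: 1 + 1 = 2
Meadow lizard: 1 + 2 = 3
Little owl: 1 + (0.86×2 + 0.14×3) = 3.14
Eagle owl: 1 + (0.73×3 + 0.27×3.14) = 4.0378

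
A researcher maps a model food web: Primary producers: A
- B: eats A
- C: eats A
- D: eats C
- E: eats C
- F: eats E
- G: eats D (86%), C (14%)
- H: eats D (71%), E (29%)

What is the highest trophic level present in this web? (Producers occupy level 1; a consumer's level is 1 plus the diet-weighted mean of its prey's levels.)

4

B: 1 + 1 = 2
C: 1 + 1 = 2
D: 1 + 2 = 3
E: 1 + 2 = 3
F: 1 + 3 = 4
G: 1 + (0.86×3 + 0.14×2) = 3.86
H: 1 + (0.71×3 + 0.29×3) = 4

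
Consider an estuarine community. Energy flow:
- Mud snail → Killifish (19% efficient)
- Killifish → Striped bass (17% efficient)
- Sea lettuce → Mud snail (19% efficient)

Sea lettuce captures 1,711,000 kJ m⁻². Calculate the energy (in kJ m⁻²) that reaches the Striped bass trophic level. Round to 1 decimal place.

10500.4 kJ m⁻²

Mud snail: 1711000 × 0.19 = 325090 kJ m⁻²
Killifish: 325090 × 0.19 = 61767.1 kJ m⁻²
Striped bass: 61767.1 × 0.17 = 10500.407 kJ m⁻²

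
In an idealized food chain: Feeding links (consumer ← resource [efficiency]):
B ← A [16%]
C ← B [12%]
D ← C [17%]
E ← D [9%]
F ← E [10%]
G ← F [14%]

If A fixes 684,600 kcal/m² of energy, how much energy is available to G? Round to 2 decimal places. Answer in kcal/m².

2.82 kcal/m²

B: 684600 × 0.16 = 109536 kcal/m²
C: 109536 × 0.12 = 13144.32 kcal/m²
D: 13144.32 × 0.17 = 2234.5344 kcal/m²
E: 2234.5344 × 0.09 = 201.108096 kcal/m²
F: 201.108096 × 0.1 = 20.1108096 kcal/m²
G: 20.1108096 × 0.14 = 2.815513344 kcal/m²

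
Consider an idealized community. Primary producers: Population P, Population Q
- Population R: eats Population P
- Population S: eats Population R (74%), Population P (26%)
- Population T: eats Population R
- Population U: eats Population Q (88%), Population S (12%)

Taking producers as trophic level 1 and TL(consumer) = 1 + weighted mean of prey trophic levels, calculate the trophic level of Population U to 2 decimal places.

2.21

Population R: 1 + 1 = 2
Population S: 1 + (0.74×2 + 0.26×1) = 2.74
Population T: 1 + 2 = 3
Population U: 1 + (0.88×1 + 0.12×2.74) = 2.2088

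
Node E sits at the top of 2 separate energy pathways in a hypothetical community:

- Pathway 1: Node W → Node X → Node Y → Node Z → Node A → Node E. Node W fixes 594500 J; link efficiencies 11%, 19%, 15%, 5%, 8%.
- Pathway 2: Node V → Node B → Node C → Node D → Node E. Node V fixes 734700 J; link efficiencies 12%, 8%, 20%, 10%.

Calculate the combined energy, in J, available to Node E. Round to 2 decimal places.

Pathway 1: 594500 × 0.11 × 0.19 × 0.15 × 0.05 × 0.08 = 7.45503 J
Pathway 2: 734700 × 0.12 × 0.08 × 0.2 × 0.1 = 141.0624 J
Total at Node E: 7.45503 + 141.0624 = 148.51743 J

148.52 J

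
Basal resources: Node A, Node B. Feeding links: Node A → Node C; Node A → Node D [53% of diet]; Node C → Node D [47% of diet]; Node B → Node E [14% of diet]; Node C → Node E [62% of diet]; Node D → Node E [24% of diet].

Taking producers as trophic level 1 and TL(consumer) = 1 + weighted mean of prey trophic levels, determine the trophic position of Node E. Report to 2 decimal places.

2.97

Node C: 1 + 1 = 2
Node D: 1 + (0.53×1 + 0.47×2) = 2.47
Node E: 1 + (0.14×1 + 0.62×2 + 0.24×2.47) = 2.9728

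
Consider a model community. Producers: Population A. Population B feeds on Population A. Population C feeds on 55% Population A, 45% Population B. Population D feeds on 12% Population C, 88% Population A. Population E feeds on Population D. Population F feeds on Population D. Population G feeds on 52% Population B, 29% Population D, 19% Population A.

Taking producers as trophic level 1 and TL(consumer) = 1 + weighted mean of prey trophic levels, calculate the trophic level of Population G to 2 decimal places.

2.86

Population B: 1 + 1 = 2
Population C: 1 + (0.55×1 + 0.45×2) = 2.45
Population D: 1 + (0.12×2.45 + 0.88×1) = 2.174
Population E: 1 + 2.174 = 3.174
Population F: 1 + 2.174 = 3.174
Population G: 1 + (0.52×2 + 0.29×2.174 + 0.19×1) = 2.86046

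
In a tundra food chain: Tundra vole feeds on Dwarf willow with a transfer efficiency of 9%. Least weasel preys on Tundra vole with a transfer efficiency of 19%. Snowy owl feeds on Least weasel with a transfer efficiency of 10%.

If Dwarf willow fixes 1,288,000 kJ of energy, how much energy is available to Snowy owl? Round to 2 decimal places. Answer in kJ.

2202.48 kJ

Tundra vole: 1288000 × 0.09 = 115920 kJ
Least weasel: 115920 × 0.19 = 22024.8 kJ
Snowy owl: 22024.8 × 0.1 = 2202.48 kJ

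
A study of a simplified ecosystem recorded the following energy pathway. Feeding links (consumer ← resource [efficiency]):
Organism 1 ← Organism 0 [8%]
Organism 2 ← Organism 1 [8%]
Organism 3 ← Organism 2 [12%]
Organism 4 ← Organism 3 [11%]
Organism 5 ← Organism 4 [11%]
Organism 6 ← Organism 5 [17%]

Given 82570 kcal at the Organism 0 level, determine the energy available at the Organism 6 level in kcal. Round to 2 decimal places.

Organism 1: 82570 × 0.08 = 6605.6 kcal
Organism 2: 6605.6 × 0.08 = 528.448 kcal
Organism 3: 528.448 × 0.12 = 63.41376 kcal
Organism 4: 63.41376 × 0.11 = 6.9755136 kcal
Organism 5: 6.9755136 × 0.11 = 0.767306496 kcal
Organism 6: 0.767306496 × 0.17 = 0.13044210432 kcal

0.13 kcal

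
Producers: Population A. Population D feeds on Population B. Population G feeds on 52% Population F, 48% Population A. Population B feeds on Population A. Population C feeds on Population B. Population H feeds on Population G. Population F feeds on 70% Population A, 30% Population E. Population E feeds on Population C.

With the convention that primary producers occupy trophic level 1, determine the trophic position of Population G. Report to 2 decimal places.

Population B: 1 + 1 = 2
Population C: 1 + 2 = 3
Population D: 1 + 2 = 3
Population E: 1 + 3 = 4
Population F: 1 + (0.7×1 + 0.3×4) = 2.9
Population G: 1 + (0.52×2.9 + 0.48×1) = 2.988
Population H: 1 + 2.988 = 3.988

2.99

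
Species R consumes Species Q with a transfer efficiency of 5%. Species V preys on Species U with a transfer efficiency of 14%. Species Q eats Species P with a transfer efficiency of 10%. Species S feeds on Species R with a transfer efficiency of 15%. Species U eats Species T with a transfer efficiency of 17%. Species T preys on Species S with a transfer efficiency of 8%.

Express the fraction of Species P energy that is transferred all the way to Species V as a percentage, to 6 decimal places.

Product of link efficiencies: 0.1 × 0.05 × 0.15 × 0.08 × 0.17 × 0.14 = 0.000001428
As a percentage: 0.000001428 × 100 = 0.000143%

0.000143%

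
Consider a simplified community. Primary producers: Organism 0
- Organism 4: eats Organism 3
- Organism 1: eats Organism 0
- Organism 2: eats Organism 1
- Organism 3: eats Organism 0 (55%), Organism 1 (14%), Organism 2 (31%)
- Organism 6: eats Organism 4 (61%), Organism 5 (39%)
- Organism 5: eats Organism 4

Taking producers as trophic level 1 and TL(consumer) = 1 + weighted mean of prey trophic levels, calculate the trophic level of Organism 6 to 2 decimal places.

5.15

Organism 1: 1 + 1 = 2
Organism 2: 1 + 2 = 3
Organism 3: 1 + (0.55×1 + 0.14×2 + 0.31×3) = 2.76
Organism 4: 1 + 2.76 = 3.76
Organism 5: 1 + 3.76 = 4.76
Organism 6: 1 + (0.61×3.76 + 0.39×4.76) = 5.15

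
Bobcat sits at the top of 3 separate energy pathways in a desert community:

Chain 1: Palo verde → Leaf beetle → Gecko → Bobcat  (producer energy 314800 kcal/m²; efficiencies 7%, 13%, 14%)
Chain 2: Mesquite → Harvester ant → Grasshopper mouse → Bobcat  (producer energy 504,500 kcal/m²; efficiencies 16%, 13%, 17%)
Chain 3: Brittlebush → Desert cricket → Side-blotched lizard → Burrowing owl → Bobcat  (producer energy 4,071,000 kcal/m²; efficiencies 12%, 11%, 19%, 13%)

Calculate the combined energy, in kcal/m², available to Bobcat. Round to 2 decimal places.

Chain 1: 314800 × 0.07 × 0.13 × 0.14 = 401.0552 kcal/m²
Chain 2: 504500 × 0.16 × 0.13 × 0.17 = 1783.912 kcal/m²
Chain 3: 4071000 × 0.12 × 0.11 × 0.19 × 0.13 = 1327.30884 kcal/m²
Total at Bobcat: 401.0552 + 1783.912 + 1327.30884 = 3512.27604 kcal/m²

3512.28 kcal/m²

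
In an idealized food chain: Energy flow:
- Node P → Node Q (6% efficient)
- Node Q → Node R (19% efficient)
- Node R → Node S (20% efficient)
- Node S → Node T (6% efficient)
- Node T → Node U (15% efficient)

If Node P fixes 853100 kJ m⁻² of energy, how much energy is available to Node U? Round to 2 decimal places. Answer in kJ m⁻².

17.51 kJ m⁻²

Node Q: 853100 × 0.06 = 51186 kJ m⁻²
Node R: 51186 × 0.19 = 9725.34 kJ m⁻²
Node S: 9725.34 × 0.2 = 1945.068 kJ m⁻²
Node T: 1945.068 × 0.06 = 116.70408 kJ m⁻²
Node U: 116.70408 × 0.15 = 17.505612 kJ m⁻²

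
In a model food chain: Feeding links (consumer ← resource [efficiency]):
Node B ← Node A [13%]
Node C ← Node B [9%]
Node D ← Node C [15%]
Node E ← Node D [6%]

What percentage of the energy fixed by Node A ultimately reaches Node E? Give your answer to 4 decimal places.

0.0105%

Product of link efficiencies: 0.13 × 0.09 × 0.15 × 0.06 = 0.0001053
As a percentage: 0.0001053 × 100 = 0.0105%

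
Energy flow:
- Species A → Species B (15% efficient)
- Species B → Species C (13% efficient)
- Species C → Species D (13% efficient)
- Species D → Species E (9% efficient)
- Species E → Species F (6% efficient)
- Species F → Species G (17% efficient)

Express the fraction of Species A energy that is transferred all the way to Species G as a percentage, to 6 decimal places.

0.000233%

Product of link efficiencies: 0.15 × 0.13 × 0.13 × 0.09 × 0.06 × 0.17 = 0.00000232713
As a percentage: 0.00000232713 × 100 = 0.000233%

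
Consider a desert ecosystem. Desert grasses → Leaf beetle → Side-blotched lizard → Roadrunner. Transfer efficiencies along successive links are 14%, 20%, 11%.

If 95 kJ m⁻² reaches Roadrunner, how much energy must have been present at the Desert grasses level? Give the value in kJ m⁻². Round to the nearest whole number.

30844 kJ m⁻²

Cumulative transfer efficiency: 0.14 × 0.2 × 0.11 = 0.00308
Desert grasses energy = 95 / 0.00308 = 30844 kJ m⁻²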